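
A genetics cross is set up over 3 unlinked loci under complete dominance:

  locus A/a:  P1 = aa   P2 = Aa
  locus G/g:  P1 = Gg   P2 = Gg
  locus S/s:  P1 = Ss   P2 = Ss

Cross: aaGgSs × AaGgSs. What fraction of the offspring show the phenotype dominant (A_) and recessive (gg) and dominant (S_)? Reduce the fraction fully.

P(A_ gg S_) = 3/32

aaGgSs gametes: aGS×2, aGs×2, agS×2, ags×2
AaGgSs gametes: AGS×1, AGs×1, AgS×1, Ags×1, aGS×1, aGs×1, agS×1, ags×1
aaGgSs×AaGgSs grid (8·8=64): AaGGSS=2 AaGGSs=4 AaGGss=2 AaGgSS=4 AaGgSs=8 AaGgss=4 AaggSS=2 AaggSs=4 Aaggss=2 aaGGSS=2 aaGGSs=4 aaGGss=2 aaGgSS=4 aaGgSs=8 aaGgss=4 aaggSS=2 aaggSs=4 aaggss=2
A_ gg S_ hits 6/64; gcd=2; 6÷2/64÷2 = 3/32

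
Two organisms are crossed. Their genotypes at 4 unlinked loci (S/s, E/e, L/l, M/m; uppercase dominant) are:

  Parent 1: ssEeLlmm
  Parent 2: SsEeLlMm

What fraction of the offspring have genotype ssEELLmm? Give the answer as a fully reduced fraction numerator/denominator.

P(ssEELLmm) = 1/64

ssEeLlmm gametes: sELm×4, sElm×4, seLm×4, selm×4
SsEeLlMm gametes: SELM×1, SELm×1, SElM×1, SElm×1, SeLM×1, SeLm×1, SelM×1, Selm×1, sELM×1, sELm×1, sElM×1, sElm×1, seLM×1, seLm×1, selM×1, selm×1
ssEeLlmm×SsEeLlMm grid (16·16=256): SsEELLMm=4 SsEELLmm=4 SsEELlMm=8 SsEELlmm=8 SsEEllMm=4 SsEEllmm=4 SsEeLLMm=8 SsEeLLmm=8 SsEeLlMm=16 SsEeLlmm=16 SsEellMm=8 SsEellmm=8 SseeLLMm=4 SseeLLmm=4 SseeLlMm=8 SseeLlmm=8 SseellMm=4 Sseellmm=4 ssEELLMm=4 ssEELLmm=4 ssEELlMm=8 ssEELlmm=8 ssEEllMm=4 ssEEllmm=4 ssEeLLMm=8 ssEeLLmm=8 ssEeLlMm=16 ssEeLlmm=16 ssEellMm=8 ssEellmm=8 sseeLLMm=4 sseeLLmm=4 sseeLlMm=8 sseeLlmm=8 sseellMm=4 sseellmm=4
ssEELLmm hits 4/256; gcd=4; 4÷4/256÷4 = 1/64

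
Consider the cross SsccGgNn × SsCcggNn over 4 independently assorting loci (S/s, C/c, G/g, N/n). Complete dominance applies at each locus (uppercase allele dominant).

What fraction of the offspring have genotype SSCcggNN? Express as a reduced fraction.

P(SSCcggNN) = 1/64

SsccGgNn gametes: ScGN×2, ScGn×2, ScgN×2, Scgn×2, scGN×2, scGn×2, scgN×2, scgn×2
SsCcggNn gametes: SCgN×2, SCgn×2, ScgN×2, Scgn×2, sCgN×2, sCgn×2, scgN×2, scgn×2
SsccGgNn×SsCcggNn grid (16·16=256): SSCcGgNN=4 SSCcGgNn=8 SSCcGgnn=4 SSCcggNN=4 SSCcggNn=8 SSCcggnn=4 SSccGgNN=4 SSccGgNn=8 SSccGgnn=4 SSccggNN=4 SSccggNn=8 SSccggnn=4 SsCcGgNN=8 SsCcGgNn=16 SsCcGgnn=8 SsCcggNN=8 SsCcggNn=16 SsCcggnn=8 SsccGgNN=8 SsccGgNn=16 SsccGgnn=8 SsccggNN=8 SsccggNn=16 Ssccggnn=8 ssCcGgNN=4 ssCcGgNn=8 ssCcGgnn=4 ssCcggNN=4 ssCcggNn=8 ssCcggnn=4 ssccGgNN=4 ssccGgNn=8 ssccGgnn=4 ssccggNN=4 ssccggNn=8 ssccggnn=4
SSCcggNN hits 4/256; gcd=4; 4÷4/256÷4 = 1/64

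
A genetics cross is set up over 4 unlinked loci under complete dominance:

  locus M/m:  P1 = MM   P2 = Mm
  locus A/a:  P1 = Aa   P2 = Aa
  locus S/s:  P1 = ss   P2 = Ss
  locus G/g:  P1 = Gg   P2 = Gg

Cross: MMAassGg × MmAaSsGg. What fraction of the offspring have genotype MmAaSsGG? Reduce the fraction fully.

MMAassGg gametes: MAsG×4, MAsg×4, MasG×4, Masg×4
MmAaSsGg gametes: MASG×1, MASg×1, MAsG×1, MAsg×1, MaSG×1, MaSg×1, MasG×1, Masg×1, mASG×1, mASg×1, mAsG×1, mAsg×1, maSG×1, maSg×1, masG×1, masg×1
MMAassGg×MmAaSsGg grid (16·16=256): MMAASsGG=4 MMAASsGg=8 MMAASsgg=4 MMAAssGG=4 MMAAssGg=8 MMAAssgg=4 MMAaSsGG=8 MMAaSsGg=16 MMAaSsgg=8 MMAassGG=8 MMAassGg=16 MMAassgg=8 MMaaSsGG=4 MMaaSsGg=8 MMaaSsgg=4 MMaassGG=4 MMaassGg=8 MMaassgg=4 MmAASsGG=4 MmAASsGg=8 MmAASsgg=4 MmAAssGG=4 MmAAssGg=8 MmAAssgg=4 MmAaSsGG=8 MmAaSsGg=16 MmAaSsgg=8 MmAassGG=8 MmAassGg=16 MmAassgg=8 MmaaSsGG=4 MmaaSsGg=8 MmaaSsgg=4 MmaassGG=4 MmaassGg=8 Mmaassgg=4
MmAaSsGG hits 8/256; gcd=8; 8÷8/256÷8 = 1/32

P(MmAaSsGG) = 1/32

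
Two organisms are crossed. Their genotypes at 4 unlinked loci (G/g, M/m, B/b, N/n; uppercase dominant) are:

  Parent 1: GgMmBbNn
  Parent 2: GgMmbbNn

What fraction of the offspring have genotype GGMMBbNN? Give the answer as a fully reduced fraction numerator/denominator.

GgMmBbNn gametes: GMBN×1, GMBn×1, GMbN×1, GMbn×1, GmBN×1, GmBn×1, GmbN×1, Gmbn×1, gMBN×1, gMBn×1, gMbN×1, gMbn×1, gmBN×1, gmBn×1, gmbN×1, gmbn×1
GgMmbbNn gametes: GMbN×2, GMbn×2, GmbN×2, Gmbn×2, gMbN×2, gMbn×2, gmbN×2, gmbn×2
GgMmBbNn×GgMmbbNn grid (16·16=256): GGMMBbNN=2 GGMMBbNn=4 GGMMBbnn=2 GGMMbbNN=2 GGMMbbNn=4 GGMMbbnn=2 GGMmBbNN=4 GGMmBbNn=8 GGMmBbnn=4 GGMmbbNN=4 GGMmbbNn=8 GGMmbbnn=4 GGmmBbNN=2 GGmmBbNn=4 GGmmBbnn=2 GGmmbbNN=2 GGmmbbNn=4 GGmmbbnn=2 GgMMBbNN=4 GgMMBbNn=8 GgMMBbnn=4 GgMMbbNN=4 GgMMbbNn=8 GgMMbbnn=4 GgMmBbNN=8 GgMmBbNn=16 GgMmBbnn=8 GgMmbbNN=8 GgMmbbNn=16 GgMmbbnn=8 GgmmBbNN=4 GgmmBbNn=8 GgmmBbnn=4 GgmmbbNN=4 GgmmbbNn=8 Ggmmbbnn=4 ggMMBbNN=2 ggMMBbNn=4 ggMMBbnn=2 ggMMbbNN=2 ggMMbbNn=4 ggMMbbnn=2 ggMmBbNN=4 ggMmBbNn=8 ggMmBbnn=4 ggMmbbNN=4 ggMmbbNn=8 ggMmbbnn=4 ggmmBbNN=2 ggmmBbNn=4 ggmmBbnn=2 ggmmbbNN=2 ggmmbbNn=4 ggmmbbnn=2
GGMMBbNN hits 2/256; gcd=2; 2÷2/256÷2 = 1/128

P(GGMMBbNN) = 1/128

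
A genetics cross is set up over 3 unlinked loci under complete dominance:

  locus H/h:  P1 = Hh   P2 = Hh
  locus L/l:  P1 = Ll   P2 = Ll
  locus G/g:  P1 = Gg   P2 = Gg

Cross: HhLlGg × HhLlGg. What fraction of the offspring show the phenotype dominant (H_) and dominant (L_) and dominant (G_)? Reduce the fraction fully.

P(H_ L_ G_) = 27/64

HhLlGg gametes: HLG×1, HLg×1, HlG×1, Hlg×1, hLG×1, hLg×1, hlG×1, hlg×1
HhLlGg gametes: HLG×1, HLg×1, HlG×1, Hlg×1, hLG×1, hLg×1, hlG×1, hlg×1
HhLlGg×HhLlGg grid (8·8=64): HHLLGG=1 HHLLGg=2 HHLLgg=1 HHLlGG=2 HHLlGg=4 HHLlgg=2 HHllGG=1 HHllGg=2 HHllgg=1 HhLLGG=2 HhLLGg=4 HhLLgg=2 HhLlGG=4 HhLlGg=8 HhLlgg=4 HhllGG=2 HhllGg=4 Hhllgg=2 hhLLGG=1 hhLLGg=2 hhLLgg=1 hhLlGG=2 hhLlGg=4 hhLlgg=2 hhllGG=1 hhllGg=2 hhllgg=1
H_ L_ G_ hits 27/64; gcd=1; 27÷1/64÷1 = 27/64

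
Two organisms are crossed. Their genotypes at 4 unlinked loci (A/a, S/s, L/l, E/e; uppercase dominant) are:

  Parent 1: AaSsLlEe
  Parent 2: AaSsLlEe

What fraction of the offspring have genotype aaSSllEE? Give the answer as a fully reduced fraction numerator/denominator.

AaSsLlEe gametes: ASLE×1, ASLe×1, ASlE×1, ASle×1, AsLE×1, AsLe×1, AslE×1, Asle×1, aSLE×1, aSLe×1, aSlE×1, aSle×1, asLE×1, asLe×1, aslE×1, asle×1
AaSsLlEe gametes: ASLE×1, ASLe×1, ASlE×1, ASle×1, AsLE×1, AsLe×1, AslE×1, Asle×1, aSLE×1, aSLe×1, aSlE×1, aSle×1, asLE×1, asLe×1, aslE×1, asle×1
AaSsLlEe×AaSsLlEe grid (16·16=256): AASSLLEE=1 AASSLLEe=2 AASSLLee=1 AASSLlEE=2 AASSLlEe=4 AASSLlee=2 AASSllEE=1 AASSllEe=2 AASSllee=1 AASsLLEE=2 AASsLLEe=4 AASsLLee=2 AASsLlEE=4 AASsLlEe=8 AASsLlee=4 AASsllEE=2 AASsllEe=4 AASsllee=2 AAssLLEE=1 AAssLLEe=2 AAssLLee=1 AAssLlEE=2 AAssLlEe=4 AAssLlee=2 AAssllEE=1 AAssllEe=2 AAssllee=1 AaSSLLEE=2 AaSSLLEe=4 AaSSLLee=2 AaSSLlEE=4 AaSSLlEe=8 AaSSLlee=4 AaSSllEE=2 AaSSllEe=4 AaSSllee=2 AaSsLLEE=4 AaSsLLEe=8 AaSsLLee=4 AaSsLlEE=8 AaSsLlEe=16 AaSsLlee=8 AaSsllEE=4 AaSsllEe=8 AaSsllee=4 AassLLEE=2 AassLLEe=4 AassLLee=2 AassLlEE=4 AassLlEe=8 AassLlee=4 AassllEE=2 AassllEe=4 Aassllee=2 aaSSLLEE=1 aaSSLLEe=2 aaSSLLee=1 aaSSLlEE=2 aaSSLlEe=4 aaSSLlee=2 aaSSllEE=1 aaSSllEe=2 aaSSllee=1 aaSsLLEE=2 aaSsLLEe=4 aaSsLLee=2 aaSsLlEE=4 aaSsLlEe=8 aaSsLlee=4 aaSsllEE=2 aaSsllEe=4 aaSsllee=2 aassLLEE=1 aassLLEe=2 aassLLee=1 aassLlEE=2 aassLlEe=4 aassLlee=2 aassllEE=1 aassllEe=2 aassllee=1
aaSSllEE hits 1/256; gcd=1; 1÷1/256÷1 = 1/256

P(aaSSllEE) = 1/256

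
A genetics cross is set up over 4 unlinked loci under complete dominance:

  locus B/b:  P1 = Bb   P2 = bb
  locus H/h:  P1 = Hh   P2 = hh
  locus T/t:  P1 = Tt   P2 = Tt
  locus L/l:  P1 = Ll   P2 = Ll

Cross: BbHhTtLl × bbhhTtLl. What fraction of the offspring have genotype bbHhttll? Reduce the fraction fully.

BbHhTtLl gametes: BHTL×1, BHTl×1, BHtL×1, BHtl×1, BhTL×1, BhTl×1, BhtL×1, Bhtl×1, bHTL×1, bHTl×1, bHtL×1, bHtl×1, bhTL×1, bhTl×1, bhtL×1, bhtl×1
bbhhTtLl gametes: bhTL×4, bhTl×4, bhtL×4, bhtl×4
BbHhTtLl×bbhhTtLl grid (16·16=256): BbHhTTLL=4 BbHhTTLl=8 BbHhTTll=4 BbHhTtLL=8 BbHhTtLl=16 BbHhTtll=8 BbHhttLL=4 BbHhttLl=8 BbHhttll=4 BbhhTTLL=4 BbhhTTLl=8 BbhhTTll=4 BbhhTtLL=8 BbhhTtLl=16 BbhhTtll=8 BbhhttLL=4 BbhhttLl=8 Bbhhttll=4 bbHhTTLL=4 bbHhTTLl=8 bbHhTTll=4 bbHhTtLL=8 bbHhTtLl=16 bbHhTtll=8 bbHhttLL=4 bbHhttLl=8 bbHhttll=4 bbhhTTLL=4 bbhhTTLl=8 bbhhTTll=4 bbhhTtLL=8 bbhhTtLl=16 bbhhTtll=8 bbhhttLL=4 bbhhttLl=8 bbhhttll=4
bbHhttll hits 4/256; gcd=4; 4÷4/256÷4 = 1/64

P(bbHhttll) = 1/64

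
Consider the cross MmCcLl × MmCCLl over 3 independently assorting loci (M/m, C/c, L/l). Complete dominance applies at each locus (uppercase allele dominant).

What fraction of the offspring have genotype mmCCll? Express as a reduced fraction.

MmCcLl gametes: MCL×1, MCl×1, McL×1, Mcl×1, mCL×1, mCl×1, mcL×1, mcl×1
MmCCLl gametes: MCL×2, MCl×2, mCL×2, mCl×2
MmCcLl×MmCCLl grid (8·8=64): MMCCLL=2 MMCCLl=4 MMCCll=2 MMCcLL=2 MMCcLl=4 MMCcll=2 MmCCLL=4 MmCCLl=8 MmCCll=4 MmCcLL=4 MmCcLl=8 MmCcll=4 mmCCLL=2 mmCCLl=4 mmCCll=2 mmCcLL=2 mmCcLl=4 mmCcll=2
mmCCll hits 2/64; gcd=2; 2÷2/64÷2 = 1/32

P(mmCCll) = 1/32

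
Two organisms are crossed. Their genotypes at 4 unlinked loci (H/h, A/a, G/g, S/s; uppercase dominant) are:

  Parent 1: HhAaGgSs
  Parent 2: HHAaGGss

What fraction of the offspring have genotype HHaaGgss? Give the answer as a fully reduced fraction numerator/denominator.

HhAaGgSs gametes: HAGS×1, HAGs×1, HAgS×1, HAgs×1, HaGS×1, HaGs×1, HagS×1, Hags×1, hAGS×1, hAGs×1, hAgS×1, hAgs×1, haGS×1, haGs×1, hagS×1, hags×1
HHAaGGss gametes: HAGs×8, HaGs×8
HhAaGgSs×HHAaGGss grid (16·16=256): HHAAGGSs=8 HHAAGGss=8 HHAAGgSs=8 HHAAGgss=8 HHAaGGSs=16 HHAaGGss=16 HHAaGgSs=16 HHAaGgss=16 HHaaGGSs=8 HHaaGGss=8 HHaaGgSs=8 HHaaGgss=8 HhAAGGSs=8 HhAAGGss=8 HhAAGgSs=8 HhAAGgss=8 HhAaGGSs=16 HhAaGGss=16 HhAaGgSs=16 HhAaGgss=16 HhaaGGSs=8 HhaaGGss=8 HhaaGgSs=8 HhaaGgss=8
HHaaGgss hits 8/256; gcd=8; 8÷8/256÷8 = 1/32

P(HHaaGgss) = 1/32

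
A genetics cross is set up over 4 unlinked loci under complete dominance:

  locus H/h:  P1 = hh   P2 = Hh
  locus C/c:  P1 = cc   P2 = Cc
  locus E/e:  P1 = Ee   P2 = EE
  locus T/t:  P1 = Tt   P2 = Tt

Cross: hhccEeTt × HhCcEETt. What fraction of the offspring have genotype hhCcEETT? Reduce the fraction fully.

hhccEeTt gametes: hcET×4, hcEt×4, hceT×4, hcet×4
HhCcEETt gametes: HCET×2, HCEt×2, HcET×2, HcEt×2, hCET×2, hCEt×2, hcET×2, hcEt×2
hhccEeTt×HhCcEETt grid (16·16=256): HhCcEETT=8 HhCcEETt=16 HhCcEEtt=8 HhCcEeTT=8 HhCcEeTt=16 HhCcEett=8 HhccEETT=8 HhccEETt=16 HhccEEtt=8 HhccEeTT=8 HhccEeTt=16 HhccEett=8 hhCcEETT=8 hhCcEETt=16 hhCcEEtt=8 hhCcEeTT=8 hhCcEeTt=16 hhCcEett=8 hhccEETT=8 hhccEETt=16 hhccEEtt=8 hhccEeTT=8 hhccEeTt=16 hhccEett=8
hhCcEETT hits 8/256; gcd=8; 8÷8/256÷8 = 1/32

P(hhCcEETT) = 1/32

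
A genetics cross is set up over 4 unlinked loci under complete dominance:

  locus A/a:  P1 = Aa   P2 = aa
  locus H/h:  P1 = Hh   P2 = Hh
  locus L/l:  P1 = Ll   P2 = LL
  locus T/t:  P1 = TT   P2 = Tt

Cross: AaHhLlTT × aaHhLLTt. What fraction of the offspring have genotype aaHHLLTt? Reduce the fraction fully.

P(aaHHLLTt) = 1/32

AaHhLlTT gametes: AHLT×2, AHlT×2, AhLT×2, AhlT×2, aHLT×2, aHlT×2, ahLT×2, ahlT×2
aaHhLLTt gametes: aHLT×4, aHLt×4, ahLT×4, ahLt×4
AaHhLlTT×aaHhLLTt grid (16·16=256): AaHHLLTT=8 AaHHLLTt=8 AaHHLlTT=8 AaHHLlTt=8 AaHhLLTT=16 AaHhLLTt=16 AaHhLlTT=16 AaHhLlTt=16 AahhLLTT=8 AahhLLTt=8 AahhLlTT=8 AahhLlTt=8 aaHHLLTT=8 aaHHLLTt=8 aaHHLlTT=8 aaHHLlTt=8 aaHhLLTT=16 aaHhLLTt=16 aaHhLlTT=16 aaHhLlTt=16 aahhLLTT=8 aahhLLTt=8 aahhLlTT=8 aahhLlTt=8
aaHHLLTt hits 8/256; gcd=8; 8÷8/256÷8 = 1/32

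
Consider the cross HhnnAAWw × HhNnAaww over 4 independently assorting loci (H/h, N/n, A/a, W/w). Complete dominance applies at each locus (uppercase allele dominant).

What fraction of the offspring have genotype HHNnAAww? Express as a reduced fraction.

HhnnAAWw gametes: HnAW×4, HnAw×4, hnAW×4, hnAw×4
HhNnAaww gametes: HNAw×2, HNaw×2, HnAw×2, Hnaw×2, hNAw×2, hNaw×2, hnAw×2, hnaw×2
HhnnAAWw×HhNnAaww grid (16·16=256): HHNnAAWw=8 HHNnAAww=8 HHNnAaWw=8 HHNnAaww=8 HHnnAAWw=8 HHnnAAww=8 HHnnAaWw=8 HHnnAaww=8 HhNnAAWw=16 HhNnAAww=16 HhNnAaWw=16 HhNnAaww=16 HhnnAAWw=16 HhnnAAww=16 HhnnAaWw=16 HhnnAaww=16 hhNnAAWw=8 hhNnAAww=8 hhNnAaWw=8 hhNnAaww=8 hhnnAAWw=8 hhnnAAww=8 hhnnAaWw=8 hhnnAaww=8
HHNnAAww hits 8/256; gcd=8; 8÷8/256÷8 = 1/32

P(HHNnAAww) = 1/32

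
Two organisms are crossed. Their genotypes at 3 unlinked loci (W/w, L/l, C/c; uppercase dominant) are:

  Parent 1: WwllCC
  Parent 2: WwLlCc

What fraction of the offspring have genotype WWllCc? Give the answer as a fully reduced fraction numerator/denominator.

WwllCC gametes: WlC×4, wlC×4
WwLlCc gametes: WLC×1, WLc×1, WlC×1, Wlc×1, wLC×1, wLc×1, wlC×1, wlc×1
WwllCC×WwLlCc grid (8·8=64): WWLlCC=4 WWLlCc=4 WWllCC=4 WWllCc=4 WwLlCC=8 WwLlCc=8 WwllCC=8 WwllCc=8 wwLlCC=4 wwLlCc=4 wwllCC=4 wwllCc=4
WWllCc hits 4/64; gcd=4; 4÷4/64÷4 = 1/16

P(WWllCc) = 1/16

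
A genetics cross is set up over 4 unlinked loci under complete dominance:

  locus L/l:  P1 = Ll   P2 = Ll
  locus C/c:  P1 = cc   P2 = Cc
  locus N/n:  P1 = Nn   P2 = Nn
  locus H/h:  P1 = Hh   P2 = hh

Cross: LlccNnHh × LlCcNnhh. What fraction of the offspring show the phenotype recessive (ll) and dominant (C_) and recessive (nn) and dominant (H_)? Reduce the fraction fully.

P(ll C_ nn H_) = 1/64

LlccNnHh gametes: LcNH×2, LcNh×2, LcnH×2, Lcnh×2, lcNH×2, lcNh×2, lcnH×2, lcnh×2
LlCcNnhh gametes: LCNh×2, LCnh×2, LcNh×2, Lcnh×2, lCNh×2, lCnh×2, lcNh×2, lcnh×2
LlccNnHh×LlCcNnhh grid (16·16=256): LLCcNNHh=4 LLCcNNhh=4 LLCcNnHh=8 LLCcNnhh=8 LLCcnnHh=4 LLCcnnhh=4 LLccNNHh=4 LLccNNhh=4 LLccNnHh=8 LLccNnhh=8 LLccnnHh=4 LLccnnhh=4 LlCcNNHh=8 LlCcNNhh=8 LlCcNnHh=16 LlCcNnhh=16 LlCcnnHh=8 LlCcnnhh=8 LlccNNHh=8 LlccNNhh=8 LlccNnHh=16 LlccNnhh=16 LlccnnHh=8 Llccnnhh=8 llCcNNHh=4 llCcNNhh=4 llCcNnHh=8 llCcNnhh=8 llCcnnHh=4 llCcnnhh=4 llccNNHh=4 llccNNhh=4 llccNnHh=8 llccNnhh=8 llccnnHh=4 llccnnhh=4
ll C_ nn H_ hits 4/256; gcd=4; 4÷4/256÷4 = 1/64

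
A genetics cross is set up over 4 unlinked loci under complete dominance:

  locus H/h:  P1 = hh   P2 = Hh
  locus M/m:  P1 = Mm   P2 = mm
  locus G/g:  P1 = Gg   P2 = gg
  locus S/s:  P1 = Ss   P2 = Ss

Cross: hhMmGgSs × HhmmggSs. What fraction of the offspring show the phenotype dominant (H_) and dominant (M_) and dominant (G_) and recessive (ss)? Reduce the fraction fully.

hhMmGgSs gametes: hMGS×2, hMGs×2, hMgS×2, hMgs×2, hmGS×2, hmGs×2, hmgS×2, hmgs×2
HhmmggSs gametes: HmgS×4, Hmgs×4, hmgS×4, hmgs×4
hhMmGgSs×HhmmggSs grid (16·16=256): HhMmGgSS=8 HhMmGgSs=16 HhMmGgss=8 HhMmggSS=8 HhMmggSs=16 HhMmggss=8 HhmmGgSS=8 HhmmGgSs=16 HhmmGgss=8 HhmmggSS=8 HhmmggSs=16 Hhmmggss=8 hhMmGgSS=8 hhMmGgSs=16 hhMmGgss=8 hhMmggSS=8 hhMmggSs=16 hhMmggss=8 hhmmGgSS=8 hhmmGgSs=16 hhmmGgss=8 hhmmggSS=8 hhmmggSs=16 hhmmggss=8
H_ M_ G_ ss hits 8/256; gcd=8; 8÷8/256÷8 = 1/32

P(H_ M_ G_ ss) = 1/32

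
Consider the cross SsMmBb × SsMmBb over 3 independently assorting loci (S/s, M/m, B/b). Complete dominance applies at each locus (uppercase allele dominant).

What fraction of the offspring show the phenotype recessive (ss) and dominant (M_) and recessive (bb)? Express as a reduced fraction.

SsMmBb gametes: SMB×1, SMb×1, SmB×1, Smb×1, sMB×1, sMb×1, smB×1, smb×1
SsMmBb gametes: SMB×1, SMb×1, SmB×1, Smb×1, sMB×1, sMb×1, smB×1, smb×1
SsMmBb×SsMmBb grid (8·8=64): SSMMBB=1 SSMMBb=2 SSMMbb=1 SSMmBB=2 SSMmBb=4 SSMmbb=2 SSmmBB=1 SSmmBb=2 SSmmbb=1 SsMMBB=2 SsMMBb=4 SsMMbb=2 SsMmBB=4 SsMmBb=8 SsMmbb=4 SsmmBB=2 SsmmBb=4 Ssmmbb=2 ssMMBB=1 ssMMBb=2 ssMMbb=1 ssMmBB=2 ssMmBb=4 ssMmbb=2 ssmmBB=1 ssmmBb=2 ssmmbb=1
ss M_ bb hits 3/64; gcd=1; 3÷1/64÷1 = 3/64

P(ss M_ bb) = 3/64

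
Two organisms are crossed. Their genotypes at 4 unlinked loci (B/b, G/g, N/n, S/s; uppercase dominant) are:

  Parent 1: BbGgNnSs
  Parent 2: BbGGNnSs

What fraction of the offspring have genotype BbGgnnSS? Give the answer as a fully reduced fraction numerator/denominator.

BbGgNnSs gametes: BGNS×1, BGNs×1, BGnS×1, BGns×1, BgNS×1, BgNs×1, BgnS×1, Bgns×1, bGNS×1, bGNs×1, bGnS×1, bGns×1, bgNS×1, bgNs×1, bgnS×1, bgns×1
BbGGNnSs gametes: BGNS×2, BGNs×2, BGnS×2, BGns×2, bGNS×2, bGNs×2, bGnS×2, bGns×2
BbGgNnSs×BbGGNnSs grid (16·16=256): BBGGNNSS=2 BBGGNNSs=4 BBGGNNss=2 BBGGNnSS=4 BBGGNnSs=8 BBGGNnss=4 BBGGnnSS=2 BBGGnnSs=4 BBGGnnss=2 BBGgNNSS=2 BBGgNNSs=4 BBGgNNss=2 BBGgNnSS=4 BBGgNnSs=8 BBGgNnss=4 BBGgnnSS=2 BBGgnnSs=4 BBGgnnss=2 BbGGNNSS=4 BbGGNNSs=8 BbGGNNss=4 BbGGNnSS=8 BbGGNnSs=16 BbGGNnss=8 BbGGnnSS=4 BbGGnnSs=8 BbGGnnss=4 BbGgNNSS=4 BbGgNNSs=8 BbGgNNss=4 BbGgNnSS=8 BbGgNnSs=16 BbGgNnss=8 BbGgnnSS=4 BbGgnnSs=8 BbGgnnss=4 bbGGNNSS=2 bbGGNNSs=4 bbGGNNss=2 bbGGNnSS=4 bbGGNnSs=8 bbGGNnss=4 bbGGnnSS=2 bbGGnnSs=4 bbGGnnss=2 bbGgNNSS=2 bbGgNNSs=4 bbGgNNss=2 bbGgNnSS=4 bbGgNnSs=8 bbGgNnss=4 bbGgnnSS=2 bbGgnnSs=4 bbGgnnss=2
BbGgnnSS hits 4/256; gcd=4; 4÷4/256÷4 = 1/64

P(BbGgnnSS) = 1/64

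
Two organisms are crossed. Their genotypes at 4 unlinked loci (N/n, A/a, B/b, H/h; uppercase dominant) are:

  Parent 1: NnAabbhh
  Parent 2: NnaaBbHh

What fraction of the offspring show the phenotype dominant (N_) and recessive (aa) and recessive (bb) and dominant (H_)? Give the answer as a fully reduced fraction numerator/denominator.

P(N_ aa bb H_) = 3/32

NnAabbhh gametes: NAbh×4, Nabh×4, nAbh×4, nabh×4
NnaaBbHh gametes: NaBH×2, NaBh×2, NabH×2, Nabh×2, naBH×2, naBh×2, nabH×2, nabh×2
NnAabbhh×NnaaBbHh grid (16·16=256): NNAaBbHh=8 NNAaBbhh=8 NNAabbHh=8 NNAabbhh=8 NNaaBbHh=8 NNaaBbhh=8 NNaabbHh=8 NNaabbhh=8 NnAaBbHh=16 NnAaBbhh=16 NnAabbHh=16 NnAabbhh=16 NnaaBbHh=16 NnaaBbhh=16 NnaabbHh=16 Nnaabbhh=16 nnAaBbHh=8 nnAaBbhh=8 nnAabbHh=8 nnAabbhh=8 nnaaBbHh=8 nnaaBbhh=8 nnaabbHh=8 nnaabbhh=8
N_ aa bb H_ hits 24/256; gcd=8; 24÷8/256÷8 = 3/32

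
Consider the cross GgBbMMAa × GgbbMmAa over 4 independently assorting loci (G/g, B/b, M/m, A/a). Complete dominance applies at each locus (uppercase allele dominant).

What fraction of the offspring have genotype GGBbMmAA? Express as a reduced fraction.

GgBbMMAa gametes: GBMA×2, GBMa×2, GbMA×2, GbMa×2, gBMA×2, gBMa×2, gbMA×2, gbMa×2
GgbbMmAa gametes: GbMA×2, GbMa×2, GbmA×2, Gbma×2, gbMA×2, gbMa×2, gbmA×2, gbma×2
GgBbMMAa×GgbbMmAa grid (16·16=256): GGBbMMAA=4 GGBbMMAa=8 GGBbMMaa=4 GGBbMmAA=4 GGBbMmAa=8 GGBbMmaa=4 GGbbMMAA=4 GGbbMMAa=8 GGbbMMaa=4 GGbbMmAA=4 GGbbMmAa=8 GGbbMmaa=4 GgBbMMAA=8 GgBbMMAa=16 GgBbMMaa=8 GgBbMmAA=8 GgBbMmAa=16 GgBbMmaa=8 GgbbMMAA=8 GgbbMMAa=16 GgbbMMaa=8 GgbbMmAA=8 GgbbMmAa=16 GgbbMmaa=8 ggBbMMAA=4 ggBbMMAa=8 ggBbMMaa=4 ggBbMmAA=4 ggBbMmAa=8 ggBbMmaa=4 ggbbMMAA=4 ggbbMMAa=8 ggbbMMaa=4 ggbbMmAA=4 ggbbMmAa=8 ggbbMmaa=4
GGBbMmAA hits 4/256; gcd=4; 4÷4/256÷4 = 1/64

P(GGBbMmAA) = 1/64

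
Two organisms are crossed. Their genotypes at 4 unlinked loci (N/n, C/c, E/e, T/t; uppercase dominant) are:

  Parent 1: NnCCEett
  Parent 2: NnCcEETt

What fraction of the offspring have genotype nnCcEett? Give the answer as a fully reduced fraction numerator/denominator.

P(nnCcEett) = 1/32

NnCCEett gametes: NCEt×4, NCet×4, nCEt×4, nCet×4
NnCcEETt gametes: NCET×2, NCEt×2, NcET×2, NcEt×2, nCET×2, nCEt×2, ncET×2, ncEt×2
NnCCEett×NnCcEETt grid (16·16=256): NNCCEETt=8 NNCCEEtt=8 NNCCEeTt=8 NNCCEett=8 NNCcEETt=8 NNCcEEtt=8 NNCcEeTt=8 NNCcEett=8 NnCCEETt=16 NnCCEEtt=16 NnCCEeTt=16 NnCCEett=16 NnCcEETt=16 NnCcEEtt=16 NnCcEeTt=16 NnCcEett=16 nnCCEETt=8 nnCCEEtt=8 nnCCEeTt=8 nnCCEett=8 nnCcEETt=8 nnCcEEtt=8 nnCcEeTt=8 nnCcEett=8
nnCcEett hits 8/256; gcd=8; 8÷8/256÷8 = 1/32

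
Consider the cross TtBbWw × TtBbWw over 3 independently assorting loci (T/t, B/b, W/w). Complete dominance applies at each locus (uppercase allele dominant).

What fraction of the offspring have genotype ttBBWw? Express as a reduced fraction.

P(ttBBWw) = 1/32

TtBbWw gametes: TBW×1, TBw×1, TbW×1, Tbw×1, tBW×1, tBw×1, tbW×1, tbw×1
TtBbWw gametes: TBW×1, TBw×1, TbW×1, Tbw×1, tBW×1, tBw×1, tbW×1, tbw×1
TtBbWw×TtBbWw grid (8·8=64): TTBBWW=1 TTBBWw=2 TTBBww=1 TTBbWW=2 TTBbWw=4 TTBbww=2 TTbbWW=1 TTbbWw=2 TTbbww=1 TtBBWW=2 TtBBWw=4 TtBBww=2 TtBbWW=4 TtBbWw=8 TtBbww=4 TtbbWW=2 TtbbWw=4 Ttbbww=2 ttBBWW=1 ttBBWw=2 ttBBww=1 ttBbWW=2 ttBbWw=4 ttBbww=2 ttbbWW=1 ttbbWw=2 ttbbww=1
ttBBWw hits 2/64; gcd=2; 2÷2/64÷2 = 1/32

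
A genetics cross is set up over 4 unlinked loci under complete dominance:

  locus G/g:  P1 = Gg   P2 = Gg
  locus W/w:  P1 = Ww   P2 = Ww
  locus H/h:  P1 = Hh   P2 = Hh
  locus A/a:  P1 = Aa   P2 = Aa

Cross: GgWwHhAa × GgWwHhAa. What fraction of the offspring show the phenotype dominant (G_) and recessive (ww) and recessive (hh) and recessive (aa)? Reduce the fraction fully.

GgWwHhAa gametes: GWHA×1, GWHa×1, GWhA×1, GWha×1, GwHA×1, GwHa×1, GwhA×1, Gwha×1, gWHA×1, gWHa×1, gWhA×1, gWha×1, gwHA×1, gwHa×1, gwhA×1, gwha×1
GgWwHhAa gametes: GWHA×1, GWHa×1, GWhA×1, GWha×1, GwHA×1, GwHa×1, GwhA×1, Gwha×1, gWHA×1, gWHa×1, gWhA×1, gWha×1, gwHA×1, gwHa×1, gwhA×1, gwha×1
GgWwHhAa×GgWwHhAa grid (16·16=256): GGWWHHAA=1 GGWWHHAa=2 GGWWHHaa=1 GGWWHhAA=2 GGWWHhAa=4 GGWWHhaa=2 GGWWhhAA=1 GGWWhhAa=2 GGWWhhaa=1 GGWwHHAA=2 GGWwHHAa=4 GGWwHHaa=2 GGWwHhAA=4 GGWwHhAa=8 GGWwHhaa=4 GGWwhhAA=2 GGWwhhAa=4 GGWwhhaa=2 GGwwHHAA=1 GGwwHHAa=2 GGwwHHaa=1 GGwwHhAA=2 GGwwHhAa=4 GGwwHhaa=2 GGwwhhAA=1 GGwwhhAa=2 GGwwhhaa=1 GgWWHHAA=2 GgWWHHAa=4 GgWWHHaa=2 GgWWHhAA=4 GgWWHhAa=8 GgWWHhaa=4 GgWWhhAA=2 GgWWhhAa=4 GgWWhhaa=2 GgWwHHAA=4 GgWwHHAa=8 GgWwHHaa=4 GgWwHhAA=8 GgWwHhAa=16 GgWwHhaa=8 GgWwhhAA=4 GgWwhhAa=8 GgWwhhaa=4 GgwwHHAA=2 GgwwHHAa=4 GgwwHHaa=2 GgwwHhAA=4 GgwwHhAa=8 GgwwHhaa=4 GgwwhhAA=2 GgwwhhAa=4 Ggwwhhaa=2 ggWWHHAA=1 ggWWHHAa=2 ggWWHHaa=1 ggWWHhAA=2 ggWWHhAa=4 ggWWHhaa=2 ggWWhhAA=1 ggWWhhAa=2 ggWWhhaa=1 ggWwHHAA=2 ggWwHHAa=4 ggWwHHaa=2 ggWwHhAA=4 ggWwHhAa=8 ggWwHhaa=4 ggWwhhAA=2 ggWwhhAa=4 ggWwhhaa=2 ggwwHHAA=1 ggwwHHAa=2 ggwwHHaa=1 ggwwHhAA=2 ggwwHhAa=4 ggwwHhaa=2 ggwwhhAA=1 ggwwhhAa=2 ggwwhhaa=1
G_ ww hh aa hits 3/256; gcd=1; 3÷1/256÷1 = 3/256

P(G_ ww hh aa) = 3/256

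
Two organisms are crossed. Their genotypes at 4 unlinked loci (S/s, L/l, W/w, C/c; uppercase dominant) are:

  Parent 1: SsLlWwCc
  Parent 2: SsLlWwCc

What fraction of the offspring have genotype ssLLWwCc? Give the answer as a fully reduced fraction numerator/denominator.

P(ssLLWwCc) = 1/64

SsLlWwCc gametes: SLWC×1, SLWc×1, SLwC×1, SLwc×1, SlWC×1, SlWc×1, SlwC×1, Slwc×1, sLWC×1, sLWc×1, sLwC×1, sLwc×1, slWC×1, slWc×1, slwC×1, slwc×1
SsLlWwCc gametes: SLWC×1, SLWc×1, SLwC×1, SLwc×1, SlWC×1, SlWc×1, SlwC×1, Slwc×1, sLWC×1, sLWc×1, sLwC×1, sLwc×1, slWC×1, slWc×1, slwC×1, slwc×1
SsLlWwCc×SsLlWwCc grid (16·16=256): SSLLWWCC=1 SSLLWWCc=2 SSLLWWcc=1 SSLLWwCC=2 SSLLWwCc=4 SSLLWwcc=2 SSLLwwCC=1 SSLLwwCc=2 SSLLwwcc=1 SSLlWWCC=2 SSLlWWCc=4 SSLlWWcc=2 SSLlWwCC=4 SSLlWwCc=8 SSLlWwcc=4 SSLlwwCC=2 SSLlwwCc=4 SSLlwwcc=2 SSllWWCC=1 SSllWWCc=2 SSllWWcc=1 SSllWwCC=2 SSllWwCc=4 SSllWwcc=2 SSllwwCC=1 SSllwwCc=2 SSllwwcc=1 SsLLWWCC=2 SsLLWWCc=4 SsLLWWcc=2 SsLLWwCC=4 SsLLWwCc=8 SsLLWwcc=4 SsLLwwCC=2 SsLLwwCc=4 SsLLwwcc=2 SsLlWWCC=4 SsLlWWCc=8 SsLlWWcc=4 SsLlWwCC=8 SsLlWwCc=16 SsLlWwcc=8 SsLlwwCC=4 SsLlwwCc=8 SsLlwwcc=4 SsllWWCC=2 SsllWWCc=4 SsllWWcc=2 SsllWwCC=4 SsllWwCc=8 SsllWwcc=4 SsllwwCC=2 SsllwwCc=4 Ssllwwcc=2 ssLLWWCC=1 ssLLWWCc=2 ssLLWWcc=1 ssLLWwCC=2 ssLLWwCc=4 ssLLWwcc=2 ssLLwwCC=1 ssLLwwCc=2 ssLLwwcc=1 ssLlWWCC=2 ssLlWWCc=4 ssLlWWcc=2 ssLlWwCC=4 ssLlWwCc=8 ssLlWwcc=4 ssLlwwCC=2 ssLlwwCc=4 ssLlwwcc=2 ssllWWCC=1 ssllWWCc=2 ssllWWcc=1 ssllWwCC=2 ssllWwCc=4 ssllWwcc=2 ssllwwCC=1 ssllwwCc=2 ssllwwcc=1
ssLLWwCc hits 4/256; gcd=4; 4÷4/256÷4 = 1/64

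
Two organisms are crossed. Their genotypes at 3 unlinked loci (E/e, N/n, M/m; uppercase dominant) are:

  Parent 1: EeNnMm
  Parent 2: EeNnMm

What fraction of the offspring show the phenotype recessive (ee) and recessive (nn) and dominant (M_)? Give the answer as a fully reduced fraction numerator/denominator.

P(ee nn M_) = 3/64

EeNnMm gametes: ENM×1, ENm×1, EnM×1, Enm×1, eNM×1, eNm×1, enM×1, enm×1
EeNnMm gametes: ENM×1, ENm×1, EnM×1, Enm×1, eNM×1, eNm×1, enM×1, enm×1
EeNnMm×EeNnMm grid (8·8=64): EENNMM=1 EENNMm=2 EENNmm=1 EENnMM=2 EENnMm=4 EENnmm=2 EEnnMM=1 EEnnMm=2 EEnnmm=1 EeNNMM=2 EeNNMm=4 EeNNmm=2 EeNnMM=4 EeNnMm=8 EeNnmm=4 EennMM=2 EennMm=4 Eennmm=2 eeNNMM=1 eeNNMm=2 eeNNmm=1 eeNnMM=2 eeNnMm=4 eeNnmm=2 eennMM=1 eennMm=2 eennmm=1
ee nn M_ hits 3/64; gcd=1; 3÷1/64÷1 = 3/64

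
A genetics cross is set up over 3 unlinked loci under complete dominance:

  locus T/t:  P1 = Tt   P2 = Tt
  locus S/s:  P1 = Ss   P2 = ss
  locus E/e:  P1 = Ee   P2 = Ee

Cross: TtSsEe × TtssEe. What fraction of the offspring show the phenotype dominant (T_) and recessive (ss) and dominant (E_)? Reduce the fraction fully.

TtSsEe gametes: TSE×1, TSe×1, TsE×1, Tse×1, tSE×1, tSe×1, tsE×1, tse×1
TtssEe gametes: TsE×2, Tse×2, tsE×2, tse×2
TtSsEe×TtssEe grid (8·8=64): TTSsEE=2 TTSsEe=4 TTSsee=2 TTssEE=2 TTssEe=4 TTssee=2 TtSsEE=4 TtSsEe=8 TtSsee=4 TtssEE=4 TtssEe=8 Ttssee=4 ttSsEE=2 ttSsEe=4 ttSsee=2 ttssEE=2 ttssEe=4 ttssee=2
T_ ss E_ hits 18/64; gcd=2; 18÷2/64÷2 = 9/32

P(T_ ss E_) = 9/32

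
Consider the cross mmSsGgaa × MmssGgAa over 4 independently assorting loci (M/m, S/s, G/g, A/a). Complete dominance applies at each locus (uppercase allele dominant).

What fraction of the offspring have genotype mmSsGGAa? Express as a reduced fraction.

P(mmSsGGAa) = 1/32

mmSsGgaa gametes: mSGa×4, mSga×4, msGa×4, msga×4
MmssGgAa gametes: MsGA×2, MsGa×2, MsgA×2, Msga×2, msGA×2, msGa×2, msgA×2, msga×2
mmSsGgaa×MmssGgAa grid (16·16=256): MmSsGGAa=8 MmSsGGaa=8 MmSsGgAa=16 MmSsGgaa=16 MmSsggAa=8 MmSsggaa=8 MmssGGAa=8 MmssGGaa=8 MmssGgAa=16 MmssGgaa=16 MmssggAa=8 Mmssggaa=8 mmSsGGAa=8 mmSsGGaa=8 mmSsGgAa=16 mmSsGgaa=16 mmSsggAa=8 mmSsggaa=8 mmssGGAa=8 mmssGGaa=8 mmssGgAa=16 mmssGgaa=16 mmssggAa=8 mmssggaa=8
mmSsGGAa hits 8/256; gcd=8; 8÷8/256÷8 = 1/32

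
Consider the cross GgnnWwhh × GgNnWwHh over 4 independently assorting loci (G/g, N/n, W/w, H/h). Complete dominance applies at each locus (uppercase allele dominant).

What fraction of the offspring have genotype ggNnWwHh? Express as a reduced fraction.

P(ggNnWwHh) = 1/32

GgnnWwhh gametes: GnWh×4, Gnwh×4, gnWh×4, gnwh×4
GgNnWwHh gametes: GNWH×1, GNWh×1, GNwH×1, GNwh×1, GnWH×1, GnWh×1, GnwH×1, Gnwh×1, gNWH×1, gNWh×1, gNwH×1, gNwh×1, gnWH×1, gnWh×1, gnwH×1, gnwh×1
GgnnWwhh×GgNnWwHh grid (16·16=256): GGNnWWHh=4 GGNnWWhh=4 GGNnWwHh=8 GGNnWwhh=8 GGNnwwHh=4 GGNnwwhh=4 GGnnWWHh=4 GGnnWWhh=4 GGnnWwHh=8 GGnnWwhh=8 GGnnwwHh=4 GGnnwwhh=4 GgNnWWHh=8 GgNnWWhh=8 GgNnWwHh=16 GgNnWwhh=16 GgNnwwHh=8 GgNnwwhh=8 GgnnWWHh=8 GgnnWWhh=8 GgnnWwHh=16 GgnnWwhh=16 GgnnwwHh=8 Ggnnwwhh=8 ggNnWWHh=4 ggNnWWhh=4 ggNnWwHh=8 ggNnWwhh=8 ggNnwwHh=4 ggNnwwhh=4 ggnnWWHh=4 ggnnWWhh=4 ggnnWwHh=8 ggnnWwhh=8 ggnnwwHh=4 ggnnwwhh=4
ggNnWwHh hits 8/256; gcd=8; 8÷8/256÷8 = 1/32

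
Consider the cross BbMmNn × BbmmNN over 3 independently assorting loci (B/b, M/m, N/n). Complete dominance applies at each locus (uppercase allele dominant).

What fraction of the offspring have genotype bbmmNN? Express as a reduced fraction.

BbMmNn gametes: BMN×1, BMn×1, BmN×1, Bmn×1, bMN×1, bMn×1, bmN×1, bmn×1
BbmmNN gametes: BmN×4, bmN×4
BbMmNn×BbmmNN grid (8·8=64): BBMmNN=4 BBMmNn=4 BBmmNN=4 BBmmNn=4 BbMmNN=8 BbMmNn=8 BbmmNN=8 BbmmNn=8 bbMmNN=4 bbMmNn=4 bbmmNN=4 bbmmNn=4
bbmmNN hits 4/64; gcd=4; 4÷4/64÷4 = 1/16

P(bbmmNN) = 1/16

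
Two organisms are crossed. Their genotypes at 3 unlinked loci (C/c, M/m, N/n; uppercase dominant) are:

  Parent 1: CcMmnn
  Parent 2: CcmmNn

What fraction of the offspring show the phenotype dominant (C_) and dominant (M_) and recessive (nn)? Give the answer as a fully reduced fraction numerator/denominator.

P(C_ M_ nn) = 3/16

CcMmnn gametes: CMn×2, Cmn×2, cMn×2, cmn×2
CcmmNn gametes: CmN×2, Cmn×2, cmN×2, cmn×2
CcMmnn×CcmmNn grid (8·8=64): CCMmNn=4 CCMmnn=4 CCmmNn=4 CCmmnn=4 CcMmNn=8 CcMmnn=8 CcmmNn=8 Ccmmnn=8 ccMmNn=4 ccMmnn=4 ccmmNn=4 ccmmnn=4
C_ M_ nn hits 12/64; gcd=4; 12÷4/64÷4 = 3/16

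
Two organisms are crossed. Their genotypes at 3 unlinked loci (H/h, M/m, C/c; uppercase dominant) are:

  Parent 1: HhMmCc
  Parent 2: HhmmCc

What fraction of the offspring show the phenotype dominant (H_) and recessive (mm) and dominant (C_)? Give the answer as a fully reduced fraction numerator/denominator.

HhMmCc gametes: HMC×1, HMc×1, HmC×1, Hmc×1, hMC×1, hMc×1, hmC×1, hmc×1
HhmmCc gametes: HmC×2, Hmc×2, hmC×2, hmc×2
HhMmCc×HhmmCc grid (8·8=64): HHMmCC=2 HHMmCc=4 HHMmcc=2 HHmmCC=2 HHmmCc=4 HHmmcc=2 HhMmCC=4 HhMmCc=8 HhMmcc=4 HhmmCC=4 HhmmCc=8 Hhmmcc=4 hhMmCC=2 hhMmCc=4 hhMmcc=2 hhmmCC=2 hhmmCc=4 hhmmcc=2
H_ mm C_ hits 18/64; gcd=2; 18÷2/64÷2 = 9/32

P(H_ mm C_) = 9/32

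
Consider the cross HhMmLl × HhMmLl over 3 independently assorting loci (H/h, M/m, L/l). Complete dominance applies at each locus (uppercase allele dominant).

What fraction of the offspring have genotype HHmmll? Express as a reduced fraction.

HhMmLl gametes: HML×1, HMl×1, HmL×1, Hml×1, hML×1, hMl×1, hmL×1, hml×1
HhMmLl gametes: HML×1, HMl×1, HmL×1, Hml×1, hML×1, hMl×1, hmL×1, hml×1
HhMmLl×HhMmLl grid (8·8=64): HHMMLL=1 HHMMLl=2 HHMMll=1 HHMmLL=2 HHMmLl=4 HHMmll=2 HHmmLL=1 HHmmLl=2 HHmmll=1 HhMMLL=2 HhMMLl=4 HhMMll=2 HhMmLL=4 HhMmLl=8 HhMmll=4 HhmmLL=2 HhmmLl=4 Hhmmll=2 hhMMLL=1 hhMMLl=2 hhMMll=1 hhMmLL=2 hhMmLl=4 hhMmll=2 hhmmLL=1 hhmmLl=2 hhmmll=1
HHmmll hits 1/64; gcd=1; 1÷1/64÷1 = 1/64

P(HHmmll) = 1/64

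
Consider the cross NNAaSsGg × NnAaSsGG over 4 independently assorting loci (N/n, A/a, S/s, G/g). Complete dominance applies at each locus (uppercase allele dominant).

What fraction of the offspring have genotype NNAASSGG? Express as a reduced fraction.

P(NNAASSGG) = 1/64

NNAaSsGg gametes: NASG×2, NASg×2, NAsG×2, NAsg×2, NaSG×2, NaSg×2, NasG×2, Nasg×2
NnAaSsGG gametes: NASG×2, NAsG×2, NaSG×2, NasG×2, nASG×2, nAsG×2, naSG×2, nasG×2
NNAaSsGg×NnAaSsGG grid (16·16=256): NNAASSGG=4 NNAASSGg=4 NNAASsGG=8 NNAASsGg=8 NNAAssGG=4 NNAAssGg=4 NNAaSSGG=8 NNAaSSGg=8 NNAaSsGG=16 NNAaSsGg=16 NNAassGG=8 NNAassGg=8 NNaaSSGG=4 NNaaSSGg=4 NNaaSsGG=8 NNaaSsGg=8 NNaassGG=4 NNaassGg=4 NnAASSGG=4 NnAASSGg=4 NnAASsGG=8 NnAASsGg=8 NnAAssGG=4 NnAAssGg=4 NnAaSSGG=8 NnAaSSGg=8 NnAaSsGG=16 NnAaSsGg=16 NnAassGG=8 NnAassGg=8 NnaaSSGG=4 NnaaSSGg=4 NnaaSsGG=8 NnaaSsGg=8 NnaassGG=4 NnaassGg=4
NNAASSGG hits 4/256; gcd=4; 4÷4/256÷4 = 1/64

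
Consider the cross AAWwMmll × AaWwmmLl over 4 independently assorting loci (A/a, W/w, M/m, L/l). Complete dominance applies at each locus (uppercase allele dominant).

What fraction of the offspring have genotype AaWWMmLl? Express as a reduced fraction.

AAWwMmll gametes: AWMl×4, AWml×4, AwMl×4, Awml×4
AaWwmmLl gametes: AWmL×2, AWml×2, AwmL×2, Awml×2, aWmL×2, aWml×2, awmL×2, awml×2
AAWwMmll×AaWwmmLl grid (16·16=256): AAWWMmLl=8 AAWWMmll=8 AAWWmmLl=8 AAWWmmll=8 AAWwMmLl=16 AAWwMmll=16 AAWwmmLl=16 AAWwmmll=16 AAwwMmLl=8 AAwwMmll=8 AAwwmmLl=8 AAwwmmll=8 AaWWMmLl=8 AaWWMmll=8 AaWWmmLl=8 AaWWmmll=8 AaWwMmLl=16 AaWwMmll=16 AaWwmmLl=16 AaWwmmll=16 AawwMmLl=8 AawwMmll=8 AawwmmLl=8 Aawwmmll=8
AaWWMmLl hits 8/256; gcd=8; 8÷8/256÷8 = 1/32

P(AaWWMmLl) = 1/32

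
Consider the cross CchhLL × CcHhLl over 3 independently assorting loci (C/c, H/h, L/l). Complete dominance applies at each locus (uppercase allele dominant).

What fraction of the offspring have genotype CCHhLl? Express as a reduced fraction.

P(CCHhLl) = 1/16

CchhLL gametes: ChL×4, chL×4
CcHhLl gametes: CHL×1, CHl×1, ChL×1, Chl×1, cHL×1, cHl×1, chL×1, chl×1
CchhLL×CcHhLl grid (8·8=64): CCHhLL=4 CCHhLl=4 CChhLL=4 CChhLl=4 CcHhLL=8 CcHhLl=8 CchhLL=8 CchhLl=8 ccHhLL=4 ccHhLl=4 cchhLL=4 cchhLl=4
CCHhLl hits 4/64; gcd=4; 4÷4/64÷4 = 1/16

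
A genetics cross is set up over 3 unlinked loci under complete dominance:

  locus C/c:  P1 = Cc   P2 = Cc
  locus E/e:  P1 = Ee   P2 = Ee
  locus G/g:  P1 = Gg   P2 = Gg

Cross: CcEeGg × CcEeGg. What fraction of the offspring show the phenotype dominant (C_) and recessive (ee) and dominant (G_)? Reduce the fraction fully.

CcEeGg gametes: CEG×1, CEg×1, CeG×1, Ceg×1, cEG×1, cEg×1, ceG×1, ceg×1
CcEeGg gametes: CEG×1, CEg×1, CeG×1, Ceg×1, cEG×1, cEg×1, ceG×1, ceg×1
CcEeGg×CcEeGg grid (8·8=64): CCEEGG=1 CCEEGg=2 CCEEgg=1 CCEeGG=2 CCEeGg=4 CCEegg=2 CCeeGG=1 CCeeGg=2 CCeegg=1 CcEEGG=2 CcEEGg=4 CcEEgg=2 CcEeGG=4 CcEeGg=8 CcEegg=4 CceeGG=2 CceeGg=4 Cceegg=2 ccEEGG=1 ccEEGg=2 ccEEgg=1 ccEeGG=2 ccEeGg=4 ccEegg=2 cceeGG=1 cceeGg=2 cceegg=1
C_ ee G_ hits 9/64; gcd=1; 9÷1/64÷1 = 9/64

P(C_ ee G_) = 9/64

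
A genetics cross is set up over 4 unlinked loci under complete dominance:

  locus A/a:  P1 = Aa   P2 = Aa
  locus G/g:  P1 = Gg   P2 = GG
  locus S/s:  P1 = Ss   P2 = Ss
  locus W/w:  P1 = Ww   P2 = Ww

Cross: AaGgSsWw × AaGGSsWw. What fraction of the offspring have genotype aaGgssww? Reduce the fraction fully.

P(aaGgssww) = 1/128

AaGgSsWw gametes: AGSW×1, AGSw×1, AGsW×1, AGsw×1, AgSW×1, AgSw×1, AgsW×1, Agsw×1, aGSW×1, aGSw×1, aGsW×1, aGsw×1, agSW×1, agSw×1, agsW×1, agsw×1
AaGGSsWw gametes: AGSW×2, AGSw×2, AGsW×2, AGsw×2, aGSW×2, aGSw×2, aGsW×2, aGsw×2
AaGgSsWw×AaGGSsWw grid (16·16=256): AAGGSSWW=2 AAGGSSWw=4 AAGGSSww=2 AAGGSsWW=4 AAGGSsWw=8 AAGGSsww=4 AAGGssWW=2 AAGGssWw=4 AAGGssww=2 AAGgSSWW=2 AAGgSSWw=4 AAGgSSww=2 AAGgSsWW=4 AAGgSsWw=8 AAGgSsww=4 AAGgssWW=2 AAGgssWw=4 AAGgssww=2 AaGGSSWW=4 AaGGSSWw=8 AaGGSSww=4 AaGGSsWW=8 AaGGSsWw=16 AaGGSsww=8 AaGGssWW=4 AaGGssWw=8 AaGGssww=4 AaGgSSWW=4 AaGgSSWw=8 AaGgSSww=4 AaGgSsWW=8 AaGgSsWw=16 AaGgSsww=8 AaGgssWW=4 AaGgssWw=8 AaGgssww=4 aaGGSSWW=2 aaGGSSWw=4 aaGGSSww=2 aaGGSsWW=4 aaGGSsWw=8 aaGGSsww=4 aaGGssWW=2 aaGGssWw=4 aaGGssww=2 aaGgSSWW=2 aaGgSSWw=4 aaGgSSww=2 aaGgSsWW=4 aaGgSsWw=8 aaGgSsww=4 aaGgssWW=2 aaGgssWw=4 aaGgssww=2
aaGgssww hits 2/256; gcd=2; 2÷2/256÷2 = 1/128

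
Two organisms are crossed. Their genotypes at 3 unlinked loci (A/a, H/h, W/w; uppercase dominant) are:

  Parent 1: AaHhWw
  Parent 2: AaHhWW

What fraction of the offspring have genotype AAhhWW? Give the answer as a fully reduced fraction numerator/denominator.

P(AAhhWW) = 1/32

AaHhWw gametes: AHW×1, AHw×1, AhW×1, Ahw×1, aHW×1, aHw×1, ahW×1, ahw×1
AaHhWW gametes: AHW×2, AhW×2, aHW×2, ahW×2
AaHhWw×AaHhWW grid (8·8=64): AAHHWW=2 AAHHWw=2 AAHhWW=4 AAHhWw=4 AAhhWW=2 AAhhWw=2 AaHHWW=4 AaHHWw=4 AaHhWW=8 AaHhWw=8 AahhWW=4 AahhWw=4 aaHHWW=2 aaHHWw=2 aaHhWW=4 aaHhWw=4 aahhWW=2 aahhWw=2
AAhhWW hits 2/64; gcd=2; 2÷2/64÷2 = 1/32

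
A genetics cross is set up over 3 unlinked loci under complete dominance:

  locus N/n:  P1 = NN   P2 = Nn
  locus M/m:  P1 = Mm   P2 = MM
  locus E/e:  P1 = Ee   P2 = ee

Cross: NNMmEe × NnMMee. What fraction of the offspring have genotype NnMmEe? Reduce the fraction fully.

P(NnMmEe) = 1/8

NNMmEe gametes: NME×2, NMe×2, NmE×2, Nme×2
NnMMee gametes: NMe×4, nMe×4
NNMmEe×NnMMee grid (8·8=64): NNMMEe=8 NNMMee=8 NNMmEe=8 NNMmee=8 NnMMEe=8 NnMMee=8 NnMmEe=8 NnMmee=8
NnMmEe hits 8/64; gcd=8; 8÷8/64÷8 = 1/8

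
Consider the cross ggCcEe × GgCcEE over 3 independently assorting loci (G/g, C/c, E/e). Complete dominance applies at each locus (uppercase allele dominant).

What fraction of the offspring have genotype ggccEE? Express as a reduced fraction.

P(ggccEE) = 1/16

ggCcEe gametes: gCE×2, gCe×2, gcE×2, gce×2
GgCcEE gametes: GCE×2, GcE×2, gCE×2, gcE×2
ggCcEe×GgCcEE grid (8·8=64): GgCCEE=4 GgCCEe=4 GgCcEE=8 GgCcEe=8 GgccEE=4 GgccEe=4 ggCCEE=4 ggCCEe=4 ggCcEE=8 ggCcEe=8 ggccEE=4 ggccEe=4
ggccEE hits 4/64; gcd=4; 4÷4/64÷4 = 1/16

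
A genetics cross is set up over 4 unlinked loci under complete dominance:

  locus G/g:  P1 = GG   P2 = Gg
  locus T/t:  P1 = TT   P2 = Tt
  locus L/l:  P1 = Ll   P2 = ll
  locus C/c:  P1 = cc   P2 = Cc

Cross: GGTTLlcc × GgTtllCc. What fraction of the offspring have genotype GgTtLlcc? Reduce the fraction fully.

P(GgTtLlcc) = 1/16

GGTTLlcc gametes: GTLc×8, GTlc×8
GgTtllCc gametes: GTlC×2, GTlc×2, GtlC×2, Gtlc×2, gTlC×2, gTlc×2, gtlC×2, gtlc×2
GGTTLlcc×GgTtllCc grid (16·16=256): GGTTLlCc=16 GGTTLlcc=16 GGTTllCc=16 GGTTllcc=16 GGTtLlCc=16 GGTtLlcc=16 GGTtllCc=16 GGTtllcc=16 GgTTLlCc=16 GgTTLlcc=16 GgTTllCc=16 GgTTllcc=16 GgTtLlCc=16 GgTtLlcc=16 GgTtllCc=16 GgTtllcc=16
GgTtLlcc hits 16/256; gcd=16; 16÷16/256÷16 = 1/16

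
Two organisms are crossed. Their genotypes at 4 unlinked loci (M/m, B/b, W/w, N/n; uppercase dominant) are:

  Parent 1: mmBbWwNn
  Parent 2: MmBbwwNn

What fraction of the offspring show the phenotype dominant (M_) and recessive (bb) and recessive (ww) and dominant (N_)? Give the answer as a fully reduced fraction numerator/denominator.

P(M_ bb ww N_) = 3/64

mmBbWwNn gametes: mBWN×2, mBWn×2, mBwN×2, mBwn×2, mbWN×2, mbWn×2, mbwN×2, mbwn×2
MmBbwwNn gametes: MBwN×2, MBwn×2, MbwN×2, Mbwn×2, mBwN×2, mBwn×2, mbwN×2, mbwn×2
mmBbWwNn×MmBbwwNn grid (16·16=256): MmBBWwNN=4 MmBBWwNn=8 MmBBWwnn=4 MmBBwwNN=4 MmBBwwNn=8 MmBBwwnn=4 MmBbWwNN=8 MmBbWwNn=16 MmBbWwnn=8 MmBbwwNN=8 MmBbwwNn=16 MmBbwwnn=8 MmbbWwNN=4 MmbbWwNn=8 MmbbWwnn=4 MmbbwwNN=4 MmbbwwNn=8 Mmbbwwnn=4 mmBBWwNN=4 mmBBWwNn=8 mmBBWwnn=4 mmBBwwNN=4 mmBBwwNn=8 mmBBwwnn=4 mmBbWwNN=8 mmBbWwNn=16 mmBbWwnn=8 mmBbwwNN=8 mmBbwwNn=16 mmBbwwnn=8 mmbbWwNN=4 mmbbWwNn=8 mmbbWwnn=4 mmbbwwNN=4 mmbbwwNn=8 mmbbwwnn=4
M_ bb ww N_ hits 12/256; gcd=4; 12÷4/256÷4 = 3/64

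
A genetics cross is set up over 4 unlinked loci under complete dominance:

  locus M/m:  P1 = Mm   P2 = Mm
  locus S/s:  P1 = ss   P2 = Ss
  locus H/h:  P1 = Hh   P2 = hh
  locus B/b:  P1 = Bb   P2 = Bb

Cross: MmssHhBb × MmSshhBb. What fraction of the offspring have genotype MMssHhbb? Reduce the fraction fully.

P(MMssHhbb) = 1/64

MmssHhBb gametes: MsHB×2, MsHb×2, MshB×2, Mshb×2, msHB×2, msHb×2, mshB×2, mshb×2
MmSshhBb gametes: MShB×2, MShb×2, MshB×2, Mshb×2, mShB×2, mShb×2, mshB×2, mshb×2
MmssHhBb×MmSshhBb grid (16·16=256): MMSsHhBB=4 MMSsHhBb=8 MMSsHhbb=4 MMSshhBB=4 MMSshhBb=8 MMSshhbb=4 MMssHhBB=4 MMssHhBb=8 MMssHhbb=4 MMsshhBB=4 MMsshhBb=8 MMsshhbb=4 MmSsHhBB=8 MmSsHhBb=16 MmSsHhbb=8 MmSshhBB=8 MmSshhBb=16 MmSshhbb=8 MmssHhBB=8 MmssHhBb=16 MmssHhbb=8 MmsshhBB=8 MmsshhBb=16 Mmsshhbb=8 mmSsHhBB=4 mmSsHhBb=8 mmSsHhbb=4 mmSshhBB=4 mmSshhBb=8 mmSshhbb=4 mmssHhBB=4 mmssHhBb=8 mmssHhbb=4 mmsshhBB=4 mmsshhBb=8 mmsshhbb=4
MMssHhbb hits 4/256; gcd=4; 4÷4/256÷4 = 1/64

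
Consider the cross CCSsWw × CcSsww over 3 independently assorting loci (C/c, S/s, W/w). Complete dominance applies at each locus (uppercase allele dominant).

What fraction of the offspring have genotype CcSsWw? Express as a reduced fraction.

P(CcSsWw) = 1/8

CCSsWw gametes: CSW×2, CSw×2, CsW×2, Csw×2
CcSsww gametes: CSw×2, Csw×2, cSw×2, csw×2
CCSsWw×CcSsww grid (8·8=64): CCSSWw=4 CCSSww=4 CCSsWw=8 CCSsww=8 CCssWw=4 CCssww=4 CcSSWw=4 CcSSww=4 CcSsWw=8 CcSsww=8 CcssWw=4 Ccssww=4
CcSsWw hits 8/64; gcd=8; 8÷8/64÷8 = 1/8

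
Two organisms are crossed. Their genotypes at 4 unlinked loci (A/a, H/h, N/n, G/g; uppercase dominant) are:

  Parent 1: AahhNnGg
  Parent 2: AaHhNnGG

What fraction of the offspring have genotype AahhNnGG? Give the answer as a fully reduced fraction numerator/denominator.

P(AahhNnGG) = 1/16

AahhNnGg gametes: AhNG×2, AhNg×2, AhnG×2, Ahng×2, ahNG×2, ahNg×2, ahnG×2, ahng×2
AaHhNnGG gametes: AHNG×2, AHnG×2, AhNG×2, AhnG×2, aHNG×2, aHnG×2, ahNG×2, ahnG×2
AahhNnGg×AaHhNnGG grid (16·16=256): AAHhNNGG=4 AAHhNNGg=4 AAHhNnGG=8 AAHhNnGg=8 AAHhnnGG=4 AAHhnnGg=4 AAhhNNGG=4 AAhhNNGg=4 AAhhNnGG=8 AAhhNnGg=8 AAhhnnGG=4 AAhhnnGg=4 AaHhNNGG=8 AaHhNNGg=8 AaHhNnGG=16 AaHhNnGg=16 AaHhnnGG=8 AaHhnnGg=8 AahhNNGG=8 AahhNNGg=8 AahhNnGG=16 AahhNnGg=16 AahhnnGG=8 AahhnnGg=8 aaHhNNGG=4 aaHhNNGg=4 aaHhNnGG=8 aaHhNnGg=8 aaHhnnGG=4 aaHhnnGg=4 aahhNNGG=4 aahhNNGg=4 aahhNnGG=8 aahhNnGg=8 aahhnnGG=4 aahhnnGg=4
AahhNnGG hits 16/256; gcd=16; 16÷16/256÷16 = 1/16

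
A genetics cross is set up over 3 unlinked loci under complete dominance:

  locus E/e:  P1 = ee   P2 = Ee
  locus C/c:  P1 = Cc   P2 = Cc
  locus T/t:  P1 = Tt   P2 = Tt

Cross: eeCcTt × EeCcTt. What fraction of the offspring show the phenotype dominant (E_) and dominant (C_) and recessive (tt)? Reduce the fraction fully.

eeCcTt gametes: eCT×2, eCt×2, ecT×2, ect×2
EeCcTt gametes: ECT×1, ECt×1, EcT×1, Ect×1, eCT×1, eCt×1, ecT×1, ect×1
eeCcTt×EeCcTt grid (8·8=64): EeCCTT=2 EeCCTt=4 EeCCtt=2 EeCcTT=4 EeCcTt=8 EeCctt=4 EeccTT=2 EeccTt=4 Eecctt=2 eeCCTT=2 eeCCTt=4 eeCCtt=2 eeCcTT=4 eeCcTt=8 eeCctt=4 eeccTT=2 eeccTt=4 eecctt=2
E_ C_ tt hits 6/64; gcd=2; 6÷2/64÷2 = 3/32

P(E_ C_ tt) = 3/32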